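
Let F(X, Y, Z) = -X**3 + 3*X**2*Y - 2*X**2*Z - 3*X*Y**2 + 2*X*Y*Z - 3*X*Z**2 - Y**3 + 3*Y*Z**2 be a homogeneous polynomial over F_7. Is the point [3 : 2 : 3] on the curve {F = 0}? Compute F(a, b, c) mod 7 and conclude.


F(3,2,3) ≡ 1 (mod 7); P is NOT on the curve.

Evaluate F(3, 2, 3) term-by-term (mod 7).
  -X**3 ↦ -1·27·1·1 = -27
  3*X**2*Y ↦ 3·9·2·1 = 54
  -2*X**2*Z ↦ -2·9·1·3 = -54
  -3*X*Y**2 ↦ -3·3·4·1 = -36
  2*X*Y*Z ↦ 2·3·2·3 = 36
  -3*X*Z**2 ↦ -3·3·1·9 = -81
  -Y**3 ↦ -1·1·8·1 = -8
  3*Y*Z**2 ↦ 3·1·2·9 = 54
Sum: F(3, 2, 3) = (-27) + (54) + (-54) + (-36) + (36) + (-81) + (-8) + (54) = -62.
Reducing mod 7: -62 ≡ 1 (mod 7).
Since F(a, b, c) ≡ 1 ≠ 0 (mod 7), P does NOT lie on the curve.


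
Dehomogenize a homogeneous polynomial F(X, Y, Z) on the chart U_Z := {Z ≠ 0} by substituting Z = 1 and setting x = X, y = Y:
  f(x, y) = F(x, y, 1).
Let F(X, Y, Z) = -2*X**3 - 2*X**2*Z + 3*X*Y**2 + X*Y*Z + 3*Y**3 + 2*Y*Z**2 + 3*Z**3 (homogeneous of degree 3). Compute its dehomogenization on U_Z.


f(x, y) = -2*x**3 - 2*x**2 + 3*x*y**2 + x*y + 3*y**3 + 2*y + 3

On U_Z we set Z = 1. Each monomial c·X^i·Y^j·Z^k in F becomes c·x^i·y^j·1^k = c·x^i·y^j.
Substituting Z = 1: F(X, Y, 1) = -2*x**3 - 2*x**2 + 3*x*y**2 + x*y + 3*y**3 + 2*y + 3.
Note: deg(f) ≤ deg(F) = 3; strict inequality happens when F is divisible by Z (lost terms).


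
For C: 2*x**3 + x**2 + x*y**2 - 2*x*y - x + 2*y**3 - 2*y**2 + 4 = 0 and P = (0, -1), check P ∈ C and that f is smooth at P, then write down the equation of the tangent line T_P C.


Tangent line at P: 2*x + 10*y + 10 = 0.

Step 1: f(0, -1) = 0, so P lies on C.
Step 2: partial derivatives
  f_x(x, y) = 6*x**2 + 2*x + y**2 - 2*y - 1, f_y(x, y) = 2*x*y - 2*x + 6*y**2 - 4*y.
  f_x(P) = 2, f_y(P) = 10 (gradient nonzero, so P is smooth).
Step 3: tangent line at P: 2·(x − 0) + 10·(y − -1) = 0.
Expanding: 2*x + 10*y + 10 = 0.


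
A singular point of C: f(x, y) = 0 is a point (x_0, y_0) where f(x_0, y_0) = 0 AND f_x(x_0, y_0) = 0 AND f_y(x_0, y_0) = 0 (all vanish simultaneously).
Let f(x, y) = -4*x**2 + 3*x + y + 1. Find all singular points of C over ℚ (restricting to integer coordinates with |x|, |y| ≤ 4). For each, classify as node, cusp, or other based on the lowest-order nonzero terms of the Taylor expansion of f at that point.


No singular points in the scanned grid; C is smooth there.

Compute partial derivatives:
  f_x = 3 - 8*x.
  f_y = 1.
f_y = 1 is a nonzero constant, so f_y never vanishes: no point (x, y) can satisfy f = f_x = f_y = 0. In particular no (x, y) ∈ {−4, ..., 4}² is singular; the curve is smooth.


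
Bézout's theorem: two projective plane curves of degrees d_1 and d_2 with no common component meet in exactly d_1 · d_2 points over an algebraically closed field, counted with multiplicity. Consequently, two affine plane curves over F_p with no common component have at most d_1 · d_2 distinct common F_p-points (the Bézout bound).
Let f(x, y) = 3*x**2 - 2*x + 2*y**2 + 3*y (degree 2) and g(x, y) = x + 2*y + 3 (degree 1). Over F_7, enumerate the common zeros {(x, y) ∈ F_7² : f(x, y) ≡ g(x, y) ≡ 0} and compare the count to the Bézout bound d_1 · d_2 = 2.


Common zeros: {(0, 2)}; count = 1; Bézout bound = 2.

deg(f) = 2, deg(g) = 1, so Bézout bound = 2.
Scan x ∈ F_7. For each x, list the y ∈ F_7 with f(x, y) ≡ 0 and those with g(x, y) ≡ 0 (mod 7); the common zeros in that column are the intersection.
  x = 0: f ≡ 0 at y ∈ {0, 2}; g ≡ 0 at y ∈ {2}; common: {2}.
  x = 1: f ≡ 0 at y ∈ {3, 6}; g ≡ 0 at y ∈ {5}; common: ∅.
  x = 2: f ≡ 0 at y ∈ {3, 6}; g ≡ 0 at y ∈ {1}; common: ∅.
  x = 3: f ≡ 0 at y ∈ {0, 2}; g ≡ 0 at y ∈ {4}; common: ∅.
  x = 4: f ≡ 0 at y ∈ {4, 5}; g ≡ 0 at y ∈ {0}; common: ∅.
  x = 5: f ≡ 0 at y ∈ {1}; g ≡ 0 at y ∈ {3}; common: ∅.
  x = 6: f ≡ 0 at y ∈ {4, 5}; g ≡ 0 at y ∈ {6}; common: ∅.
Collecting: common zeros = {(0, 2)}, so the count is 1.
Comparison with the Bézout bound: 1 ≤ 2 = deg(f)·deg(g), as expected for curves with no common component (the affine F_7-count falls short of the bound because intersections may lie at infinity, over extension fields, or carry multiplicity).


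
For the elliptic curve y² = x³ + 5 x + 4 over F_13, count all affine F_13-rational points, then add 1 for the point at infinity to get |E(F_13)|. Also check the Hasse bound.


Affine points = {(0, 2), (0, 11), (1, 6), (1, 7), (2, 3), (2, 10), (4, 6), (4, 7), (6, 4), (6, 9), (8, 6), (8, 7), (10, 1), (10, 12), (11, 5), (11, 8)}; affine count = 16; |E(F_13)| = 17.

Discriminant check: Δ ∝ 4a³ + 27b² = 4·5³ + 27·4² = 4·125 + 27·16 ≡ 9 (mod 13). Nonzero ⇒ E is nonsingular.
For each x ∈ F_13, compute rhs = x³ + 5·x + 4 mod 13, then count y ∈ F_13 with y² ≡ rhs.
  x = 0: rhs = 4, matching y values: 2, 11 (2 points).
  x = 1: rhs = 10, matching y values: 6, 7 (2 points).
  x = 2: rhs = 9, matching y values: 3, 10 (2 points).
  x = 3: rhs = 7, matching y values: none (0 points).
  x = 4: rhs = 10, matching y values: 6, 7 (2 points).
  x = 5: rhs = 11, matching y values: none (0 points).
  x = 6: rhs = 3, matching y values: 4, 9 (2 points).
  x = 7: rhs = 5, matching y values: none (0 points).
  x = 8: rhs = 10, matching y values: 6, 7 (2 points).
  x = 9: rhs = 11, matching y values: none (0 points).
  x = 10: rhs = 1, matching y values: 1, 12 (2 points).
  x = 11: rhs = 12, matching y values: 5, 8 (2 points).
  x = 12: rhs = 11, matching y values: none (0 points).
Total affine count: 16.
Full point count |E(F_13)| = 16 + 1 = 17.
Hasse bound: |17 − (13+1)| = |3| = 3 ≤ 2√13 ≈ 7.2111 ✓.


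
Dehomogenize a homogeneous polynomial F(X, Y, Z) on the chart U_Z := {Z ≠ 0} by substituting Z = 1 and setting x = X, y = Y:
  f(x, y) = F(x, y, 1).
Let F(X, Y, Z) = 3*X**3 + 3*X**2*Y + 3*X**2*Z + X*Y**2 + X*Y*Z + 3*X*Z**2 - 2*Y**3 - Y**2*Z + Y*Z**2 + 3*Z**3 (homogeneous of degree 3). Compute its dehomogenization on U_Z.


f(x, y) = 3*x**3 + 3*x**2*y + 3*x**2 + x*y**2 + x*y + 3*x - 2*y**3 - y**2 + y + 3

On U_Z we set Z = 1. Each monomial c·X^i·Y^j·Z^k in F becomes c·x^i·y^j·1^k = c·x^i·y^j.
Substituting Z = 1: F(X, Y, 1) = 3*x**3 + 3*x**2*y + 3*x**2 + x*y**2 + x*y + 3*x - 2*y**3 - y**2 + y + 3.
Note: deg(f) ≤ deg(F) = 3; strict inequality happens when F is divisible by Z (lost terms).


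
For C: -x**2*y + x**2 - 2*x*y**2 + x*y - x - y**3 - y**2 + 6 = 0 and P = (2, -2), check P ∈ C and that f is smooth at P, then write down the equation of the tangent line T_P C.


Tangent line at P: x + 6*y + 10 = 0.

Step 1: f(2, -2) = 0, so P lies on C.
Step 2: partial derivatives
  f_x(x, y) = -2*x*y + 2*x - 2*y**2 + y - 1, f_y(x, y) = -x**2 - 4*x*y + x - 3*y**2 - 2*y.
  f_x(P) = 1, f_y(P) = 6 (gradient nonzero, so P is smooth).
Step 3: tangent line at P: 1·(x − 2) + 6·(y − -2) = 0.
Expanding: x + 6*y + 10 = 0.


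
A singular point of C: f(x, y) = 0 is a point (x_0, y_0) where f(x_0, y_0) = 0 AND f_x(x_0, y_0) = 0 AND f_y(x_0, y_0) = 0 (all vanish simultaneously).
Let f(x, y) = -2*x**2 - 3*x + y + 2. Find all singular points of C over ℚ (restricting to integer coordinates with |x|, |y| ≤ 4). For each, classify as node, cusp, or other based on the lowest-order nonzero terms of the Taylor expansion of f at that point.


No singular points in the scanned grid; C is smooth there.

Compute partial derivatives:
  f_x = -4*x - 3.
  f_y = 1.
f_y = 1 is a nonzero constant, so f_y never vanishes: no point (x, y) can satisfy f = f_x = f_y = 0. In particular no (x, y) ∈ {−4, ..., 4}² is singular; the curve is smooth.


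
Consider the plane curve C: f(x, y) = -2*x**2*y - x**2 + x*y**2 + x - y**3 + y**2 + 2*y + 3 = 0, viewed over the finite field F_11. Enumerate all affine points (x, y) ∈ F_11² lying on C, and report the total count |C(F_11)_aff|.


Affine F_11-points: {(0, 6), (0, 8), (0, 9), (1, 7), (2, 6), (2, 9), (2, 10), (6, 7), (7, 10), (8, 5), (9, 1), (9, 8), (10, 1)}; count = 13.

For each of the 121 pairs (x, y) ∈ F_11², evaluate f(x, y) mod 11. Record the zeros.
  x = 0: [0↦3, 1↦5, 2↦3, 3↦2, 4↦7, 5↦1, 6↦0, 7↦9, 8↦0, 9↦0, 10↦3]  zeros at y ∈ {6, 8, 9}
  x = 1: [0↦3, 1↦4, 2↦3, 3↦5, 4↦4, 5↦5, 6↦2, 7↦0, 8↦4, 9↦8, 10↦6]  zeros at y ∈ {7}
  x = 2: [0↦1, 1↦8, 2↦4, 3↦5, 4↦5, 5↦9, 6↦0, 7↦5, 8↦7, 9↦0, 10↦0]  zeros at y ∈ {6, 9, 10}
  x = 3: [0↦8, 1↦6, 2↦6, 3↦2, 4↦10, 5↦2, 6↦5, 7↦2, 8↦9, 9↦9, 10↦7]  zeros at y ∈ ∅
  x = 4: [0↦2, 1↦9, 2↦9, 3↦7, 4↦8, 5↦6, 6↦6, 7↦2, 8↦10, 9↦2, 10↦5]  zeros at y ∈ ∅
  x = 5: [0↦5, 1↦6, 2↦2, 3↦9, 4↦10, 5↦10, 6↦3, 7↦5, 8↦10, 9↦1, 10↦5]  zeros at y ∈ ∅
  x = 6: [0↦6, 1↦8, 2↦7, 3↦8, 4↦5, 5↦3, 6↦7, 7↦0, 8↦9, 9↦6, 10↦7]  zeros at y ∈ {7}
  x = 7: [0↦5, 1↦4, 2↦2, 3↦4, 4↦4, 5↦7, 6↦7, 7↦9, 8↦7, 9↦6, 10↦0]  zeros at y ∈ {10}
  x = 8: [0↦2, 1↦5, 2↦9, 3↦8, 4↦7, 5↦0, 6↦3, 7↦10, 8↦4, 9↦1, 10↦6]  zeros at y ∈ {5}
  x = 9: [0↦8, 1↦0, 2↦6, 3↦9, 4↦3, 5↦4, 6↦6, 7↦3, 8↦0, 9↦2, 10↦3]  zeros at y ∈ {1, 8}
  x = 10: [0↦1, 1↦0, 2↦4, 3↦7, 4↦3, 5↦8, 6↦5, 7↦10, 8↦6, 9↦9, 10↦2]  zeros at y ∈ {1}
Collecting zeros: affine points = {(0, 6), (0, 8), (0, 9), (1, 7), (2, 6), (2, 9), (2, 10), (6, 7), (7, 10), (8, 5), (9, 1), (9, 8), (10, 1)}.
Total count |C(F_11)_aff| = 13.


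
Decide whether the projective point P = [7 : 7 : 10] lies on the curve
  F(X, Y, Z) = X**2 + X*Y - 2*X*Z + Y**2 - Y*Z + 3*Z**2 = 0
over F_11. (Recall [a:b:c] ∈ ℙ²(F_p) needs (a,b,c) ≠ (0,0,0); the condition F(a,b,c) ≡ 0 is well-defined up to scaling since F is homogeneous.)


F(7,7,10) ≡ 6 (mod 11); P is NOT on the curve.

Evaluate F(7, 7, 10) term-by-term (mod 11).
  X**2 ↦ 1·49·1·1 = 49
  X*Y ↦ 1·7·7·1 = 49
  -2*X*Z ↦ -2·7·1·10 = -140
  Y**2 ↦ 1·1·49·1 = 49
  -Y*Z ↦ -1·1·7·10 = -70
  3*Z**2 ↦ 3·1·1·100 = 300
Sum: F(7, 7, 10) = (49) + (49) + (-140) + (49) + (-70) + (300) = 237.
Reducing mod 11: 237 ≡ 6 (mod 11).
Since F(a, b, c) ≡ 6 ≠ 0 (mod 11), P does NOT lie on the curve.


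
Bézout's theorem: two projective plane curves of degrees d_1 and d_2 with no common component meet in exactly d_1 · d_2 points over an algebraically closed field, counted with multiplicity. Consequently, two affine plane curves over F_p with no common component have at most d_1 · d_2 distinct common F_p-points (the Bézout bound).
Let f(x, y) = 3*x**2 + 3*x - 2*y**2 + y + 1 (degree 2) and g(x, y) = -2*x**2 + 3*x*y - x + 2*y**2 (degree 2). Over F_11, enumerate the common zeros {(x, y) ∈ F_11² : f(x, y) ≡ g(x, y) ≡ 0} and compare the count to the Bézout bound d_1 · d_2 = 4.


Common zeros: {(4, 4)}; count = 1; Bézout bound = 4.

deg(f) = 2, deg(g) = 2, so Bézout bound = 4.
Scan x ∈ F_11. For each x, list the y ∈ F_11 with f(x, y) ≡ 0 and those with g(x, y) ≡ 0 (mod 11); the common zeros in that column are the intersection.
  x = 0: f ≡ 0 at y ∈ {1, 5}; g ≡ 0 at y ∈ {0}; common: ∅.
  x = 1: f ≡ 0 at y ∈ ∅; g ≡ 0 at y ∈ {2}; common: ∅.
  x = 2: f ≡ 0 at y ∈ ∅; g ≡ 0 at y ∈ ∅; common: ∅.
  x = 3: f ≡ 0 at y ∈ {3}; g ≡ 0 at y ∈ ∅; common: ∅.
  x = 4: f ≡ 0 at y ∈ {2, 4}; g ≡ 0 at y ∈ {1, 4}; common: {4}.
  x = 5: f ≡ 0 at y ∈ {7, 10}; g ≡ 0 at y ∈ {0, 9}; common: ∅.
  x = 6: f ≡ 0 at y ∈ {2, 4}; g ≡ 0 at y ∈ ∅; common: ∅.
  x = 7: f ≡ 0 at y ∈ {3}; g ≡ 0 at y ∈ {2, 4}; common: ∅.
  x = 8: f ≡ 0 at y ∈ ∅; g ≡ 0 at y ∈ {1, 9}; common: ∅.
  x = 9: f ≡ 0 at y ∈ ∅; g ≡ 0 at y ∈ ∅; common: ∅.
  x = 10: f ≡ 0 at y ∈ {1, 5}; g ≡ 0 at y ∈ ∅; common: ∅.
Collecting: common zeros = {(4, 4)}, so the count is 1.
Comparison with the Bézout bound: 1 ≤ 4 = deg(f)·deg(g), as expected for curves with no common component (the affine F_11-count falls short of the bound because intersections may lie at infinity, over extension fields, or carry multiplicity).


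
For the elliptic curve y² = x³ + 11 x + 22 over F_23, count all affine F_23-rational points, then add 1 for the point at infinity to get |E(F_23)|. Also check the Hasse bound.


Affine points = {(2, 11), (2, 12), (3, 6), (3, 17), (5, 8), (5, 15), (8, 1), (8, 22), (11, 5), (11, 18), (13, 4), (13, 19), (16, 4), (16, 19), (17, 4), (17, 19), (18, 7), (18, 16), (19, 11), (19, 12), (20, 10), (20, 13)}; affine count = 22; |E(F_23)| = 23.

Discriminant check: Δ ∝ 4a³ + 27b² = 4·11³ + 27·22² = 4·1331 + 27·484 ≡ 15 (mod 23). Nonzero ⇒ E is nonsingular.
For each x ∈ F_23, compute rhs = x³ + 11·x + 22 mod 23, then count y ∈ F_23 with y² ≡ rhs.
  x = 0: rhs = 22, matching y values: none (0 points).
  x = 1: rhs = 11, matching y values: none (0 points).
  x = 2: rhs = 6, matching y values: 11, 12 (2 points).
  x = 3: rhs = 13, matching y values: 6, 17 (2 points).
  x = 4: rhs = 15, matching y values: none (0 points).
  x = 5: rhs = 18, matching y values: 8, 15 (2 points).
  x = 6: rhs = 5, matching y values: none (0 points).
  x = 7: rhs = 5, matching y values: none (0 points).
  x = 8: rhs = 1, matching y values: 1, 22 (2 points).
  x = 9: rhs = 22, matching y values: none (0 points).
  x = 10: rhs = 5, matching y values: none (0 points).
  x = 11: rhs = 2, matching y values: 5, 18 (2 points).
  x = 12: rhs = 19, matching y values: none (0 points).
  x = 13: rhs = 16, matching y values: 4, 19 (2 points).
  x = 14: rhs = 22, matching y values: none (0 points).
  x = 15: rhs = 20, matching y values: none (0 points).
  x = 16: rhs = 16, matching y values: 4, 19 (2 points).
  x = 17: rhs = 16, matching y values: 4, 19 (2 points).
  x = 18: rhs = 3, matching y values: 7, 16 (2 points).
  x = 19: rhs = 6, matching y values: 11, 12 (2 points).
  x = 20: rhs = 8, matching y values: 10, 13 (2 points).
  x = 21: rhs = 15, matching y values: none (0 points).
  x = 22: rhs = 10, matching y values: none (0 points).
Total affine count: 22.
Full point count |E(F_23)| = 22 + 1 = 23.
Hasse bound: |23 − (23+1)| = |-1| = 1 ≤ 2√23 ≈ 9.5917 ✓.


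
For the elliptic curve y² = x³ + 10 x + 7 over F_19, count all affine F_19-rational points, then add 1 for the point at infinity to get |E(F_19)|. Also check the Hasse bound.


Affine points = {(0, 8), (0, 11), (2, 4), (2, 15), (3, 8), (3, 11), (4, 4), (4, 15), (5, 7), (5, 12), (6, 6), (6, 13), (9, 3), (9, 16), (10, 9), (10, 10), (11, 2), (11, 17), (13, 4), (13, 15), (15, 6), (15, 13), (16, 8), (16, 11), (17, 6), (17, 13)}; affine count = 26; |E(F_19)| = 27.

Discriminant check: Δ ∝ 4a³ + 27b² = 4·10³ + 27·7² = 4·1000 + 27·49 ≡ 3 (mod 19). Nonzero ⇒ E is nonsingular.
For each x ∈ F_19, compute rhs = x³ + 10·x + 7 mod 19, then count y ∈ F_19 with y² ≡ rhs.
  x = 0: rhs = 7, matching y values: 8, 11 (2 points).
  x = 1: rhs = 18, matching y values: none (0 points).
  x = 2: rhs = 16, matching y values: 4, 15 (2 points).
  x = 3: rhs = 7, matching y values: 8, 11 (2 points).
  x = 4: rhs = 16, matching y values: 4, 15 (2 points).
  x = 5: rhs = 11, matching y values: 7, 12 (2 points).
  x = 6: rhs = 17, matching y values: 6, 13 (2 points).
  x = 7: rhs = 2, matching y values: none (0 points).
  x = 8: rhs = 10, matching y values: none (0 points).
  x = 9: rhs = 9, matching y values: 3, 16 (2 points).
  x = 10: rhs = 5, matching y values: 9, 10 (2 points).
  x = 11: rhs = 4, matching y values: 2, 17 (2 points).
  x = 12: rhs = 12, matching y values: none (0 points).
  x = 13: rhs = 16, matching y values: 4, 15 (2 points).
  x = 14: rhs = 3, matching y values: none (0 points).
  x = 15: rhs = 17, matching y values: 6, 13 (2 points).
  x = 16: rhs = 7, matching y values: 8, 11 (2 points).
  x = 17: rhs = 17, matching y values: 6, 13 (2 points).
  x = 18: rhs = 15, matching y values: none (0 points).
Total affine count: 26.
Full point count |E(F_19)| = 26 + 1 = 27.
Hasse bound: |27 − (19+1)| = |7| = 7 ≤ 2√19 ≈ 8.7178 ✓.


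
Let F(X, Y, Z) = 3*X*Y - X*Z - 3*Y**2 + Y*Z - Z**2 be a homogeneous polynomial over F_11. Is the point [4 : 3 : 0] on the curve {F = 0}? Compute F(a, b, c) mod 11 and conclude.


F(4,3,0) ≡ 9 (mod 11); P is NOT on the curve.

Evaluate F(4, 3, 0) term-by-term (mod 11).
  3*X*Y ↦ 3·4·3·1 = 36
  -X*Z ↦ -1·4·1·0 = 0
  -3*Y**2 ↦ -3·1·9·1 = -27
  Y*Z ↦ 1·1·3·0 = 0
  -Z**2 ↦ -1·1·1·0 = 0
Sum: F(4, 3, 0) = (36) + (0) + (-27) + (0) + (0) = 9.
Reducing mod 11: 9 ≡ 9 (mod 11).
Since F(a, b, c) ≡ 9 ≠ 0 (mod 11), P does NOT lie on the curve.


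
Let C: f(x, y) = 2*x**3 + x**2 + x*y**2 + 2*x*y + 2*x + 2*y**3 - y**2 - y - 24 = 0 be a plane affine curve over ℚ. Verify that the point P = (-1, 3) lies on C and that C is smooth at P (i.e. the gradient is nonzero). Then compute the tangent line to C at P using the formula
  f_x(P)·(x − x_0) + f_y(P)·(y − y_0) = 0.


Tangent line at P: 21*x + 39*y - 96 = 0.

Step 1: f(-1, 3) = 0, so P lies on C.
Step 2: partial derivatives
  f_x(x, y) = 6*x**2 + 2*x + y**2 + 2*y + 2, f_y(x, y) = 2*x*y + 2*x + 6*y**2 - 2*y - 1.
  f_x(P) = 21, f_y(P) = 39 (gradient nonzero, so P is smooth).
Step 3: tangent line at P: 21·(x − -1) + 39·(y − 3) = 0.
Expanding: 21*x + 39*y - 96 = 0.


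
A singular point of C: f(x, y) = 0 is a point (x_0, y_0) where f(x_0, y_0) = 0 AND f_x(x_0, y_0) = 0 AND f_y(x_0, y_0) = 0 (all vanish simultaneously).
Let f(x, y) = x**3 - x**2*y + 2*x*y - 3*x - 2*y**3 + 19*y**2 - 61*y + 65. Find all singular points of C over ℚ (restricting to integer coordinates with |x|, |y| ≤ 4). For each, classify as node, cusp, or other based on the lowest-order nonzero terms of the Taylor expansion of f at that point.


Singular points: {(1, 3)}; classification: cusp.

Compute partial derivatives:
  f_x = 3*x**2 - 2*x*y + 2*y - 3.
  f_y = -x**2 + 2*x - 6*y**2 + 38*y - 61.
Scan x_0 ∈ {−4, ..., 4}. For each x_0, f_y(x_0, y) is a polynomial in y; find its integer roots y ∈ {−4, ..., 4}, then test f_x and f at those candidates.
  x = -4: f_y(-4, y) = -6*y**2 + 38*y - 85; no integer root y with |y| ≤ 4.
  x = -3: f_y(-3, y) = -6*y**2 + 38*y - 76; no integer root y with |y| ≤ 4.
  x = -2: f_y(-2, y) = -6*y**2 + 38*y - 69; no integer root y with |y| ≤ 4.
  x = -1: f_y(-1, y) = -6*y**2 + 38*y - 64; no integer root y with |y| ≤ 4.
  x = 0: f_y(0, y) = -6*y**2 + 38*y - 61; no integer root y with |y| ≤ 4.
  x = 1: f_y(1, y) = -6*y**2 + 38*y - 60; vanishes at y ∈ {3}. (1, 3): f_x = 0, f = 0 — SINGULAR.
  x = 2: f_y(2, y) = -6*y**2 + 38*y - 61; no integer root y with |y| ≤ 4.
  x = 3: f_y(3, y) = -6*y**2 + 38*y - 64; no integer root y with |y| ≤ 4.
  x = 4: f_y(4, y) = -6*y**2 + 38*y - 69; no integer root y with |y| ≤ 4.
Only singular point on the grid: (1, 3).
Classify: substitute x = 1 + u, y = 3 + v and expand: f = u**3 - u**2*v - 2*v**3 + v**2.
No constant or linear terms (consistent with a singular point). Quadratic part: v**2. Cubic part: u**3 - u**2*v - 2*v**3.
The quadratic part v**2 is a perfect square, so there is a single (double) tangent line v = 0, i.e. y = 3. Restricting the cubic part to that line (v = 0) leaves u**3 ≠ 0, so f is not divisible by v and the branch is v² ≈ -u**3 to lowest order — this is a cusp.
Classification: cusp.


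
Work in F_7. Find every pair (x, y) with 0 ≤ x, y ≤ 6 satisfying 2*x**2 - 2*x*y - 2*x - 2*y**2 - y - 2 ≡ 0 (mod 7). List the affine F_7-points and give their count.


Affine F_7-points: {(1, 1)}; count = 1.

For each of the 49 pairs (x, y) ∈ F_7², evaluate f(x, y) mod 7. Record the zeros.
  x = 0: [0↦5, 1↦2, 2↦2, 3↦5, 4↦4, 5↦6, 6↦4]  zeros at y ∈ ∅
  x = 1: [0↦5, 1↦0, 2↦5, 3↦6, 4↦3, 5↦3, 6↦6]  zeros at y ∈ {1}
  x = 2: [0↦2, 1↦2, 2↦5, 3↦4, 4↦6, 5↦4, 6↦5]  zeros at y ∈ ∅
  x = 3: [0↦3, 1↦1, 2↦2, 3↦6, 4↦6, 5↦2, 6↦1]  zeros at y ∈ ∅
  x = 4: [0↦1, 1↦4, 2↦3, 3↦5, 4↦3, 5↦4, 6↦1]  zeros at y ∈ ∅
  x = 5: [0↦3, 1↦4, 2↦1, 3↦1, 4↦4, 5↦3, 6↦5]  zeros at y ∈ ∅
  x = 6: [0↦2, 1↦1, 2↦3, 3↦1, 4↦2, 5↦6, 6↦6]  zeros at y ∈ ∅
Collecting zeros: affine points = {(1, 1)}.
Total count |C(F_7)_aff| = 1.


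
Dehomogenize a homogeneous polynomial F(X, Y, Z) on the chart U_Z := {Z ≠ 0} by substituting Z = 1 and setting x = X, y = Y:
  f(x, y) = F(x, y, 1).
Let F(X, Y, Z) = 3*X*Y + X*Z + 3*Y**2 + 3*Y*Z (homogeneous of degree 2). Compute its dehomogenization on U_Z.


f(x, y) = 3*x*y + x + 3*y**2 + 3*y

On U_Z we set Z = 1. Each monomial c·X^i·Y^j·Z^k in F becomes c·x^i·y^j·1^k = c·x^i·y^j.
Substituting Z = 1: F(X, Y, 1) = 3*x*y + x + 3*y**2 + 3*y.
Note: deg(f) ≤ deg(F) = 2; strict inequality happens when F is divisible by Z (lost terms).


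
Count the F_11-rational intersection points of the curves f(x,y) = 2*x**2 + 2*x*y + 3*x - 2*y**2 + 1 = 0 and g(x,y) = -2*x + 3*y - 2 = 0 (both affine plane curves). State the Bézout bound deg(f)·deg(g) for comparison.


Common zeros: {(10, 0)}; count = 1; Bézout bound = 2.

deg(f) = 2, deg(g) = 1, so Bézout bound = 2.
Scan x ∈ F_11. For each x, list the y ∈ F_11 with f(x, y) ≡ 0 and those with g(x, y) ≡ 0 (mod 11); the common zeros in that column are the intersection.
  x = 0: f ≡ 0 at y ∈ ∅; g ≡ 0 at y ∈ {8}; common: ∅.
  x = 1: f ≡ 0 at y ∈ ∅; g ≡ 0 at y ∈ {5}; common: ∅.
  x = 2: f ≡ 0 at y ∈ {6, 7}; g ≡ 0 at y ∈ {2}; common: ∅.
  x = 3: f ≡ 0 at y ∈ ∅; g ≡ 0 at y ∈ {10}; common: ∅.
  x = 4: f ≡ 0 at y ∈ ∅; g ≡ 0 at y ∈ {7}; common: ∅.
  x = 5: f ≡ 0 at y ∈ {0, 5}; g ≡ 0 at y ∈ {4}; common: ∅.
  x = 6: f ≡ 0 at y ∈ {7, 10}; g ≡ 0 at y ∈ {1}; common: ∅.
  x = 7: f ≡ 0 at y ∈ {1, 6}; g ≡ 0 at y ∈ {9}; common: ∅.
  x = 8: f ≡ 0 at y ∈ ∅; g ≡ 0 at y ∈ {6}; common: ∅.
  x = 9: f ≡ 0 at y ∈ ∅; g ≡ 0 at y ∈ {3}; common: ∅.
  x = 10: f ≡ 0 at y ∈ {0, 10}; g ≡ 0 at y ∈ {0}; common: {0}.
Collecting: common zeros = {(10, 0)}, so the count is 1.
Comparison with the Bézout bound: 1 ≤ 2 = deg(f)·deg(g), as expected for curves with no common component (the affine F_11-count falls short of the bound because intersections may lie at infinity, over extension fields, or carry multiplicity).


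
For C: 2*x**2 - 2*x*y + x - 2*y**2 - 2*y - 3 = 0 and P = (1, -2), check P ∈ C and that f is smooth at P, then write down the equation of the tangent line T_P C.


Tangent line at P: 9*x + 4*y - 1 = 0.

Step 1: f(1, -2) = 0, so P lies on C.
Step 2: partial derivatives
  f_x(x, y) = 4*x - 2*y + 1, f_y(x, y) = -2*x - 4*y - 2.
  f_x(P) = 9, f_y(P) = 4 (gradient nonzero, so P is smooth).
Step 3: tangent line at P: 9·(x − 1) + 4·(y − -2) = 0.
Expanding: 9*x + 4*y - 1 = 0.


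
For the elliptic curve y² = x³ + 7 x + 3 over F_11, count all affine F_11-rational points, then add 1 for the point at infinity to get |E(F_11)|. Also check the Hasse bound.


Affine points = {(0, 5), (0, 6), (1, 0), (2, 5), (2, 6), (5, 3), (5, 8), (9, 5), (9, 6)}; affine count = 9; |E(F_11)| = 10.

Discriminant check: Δ ∝ 4a³ + 27b² = 4·7³ + 27·3² = 4·343 + 27·9 ≡ 9 (mod 11). Nonzero ⇒ E is nonsingular.
For each x ∈ F_11, compute rhs = x³ + 7·x + 3 mod 11, then count y ∈ F_11 with y² ≡ rhs.
  x = 0: rhs = 3, matching y values: 5, 6 (2 points).
  x = 1: rhs = 0, matching y values: 0 (1 points).
  x = 2: rhs = 3, matching y values: 5, 6 (2 points).
  x = 3: rhs = 7, matching y values: none (0 points).
  x = 4: rhs = 7, matching y values: none (0 points).
  x = 5: rhs = 9, matching y values: 3, 8 (2 points).
  x = 6: rhs = 8, matching y values: none (0 points).
  x = 7: rhs = 10, matching y values: none (0 points).
  x = 8: rhs = 10, matching y values: none (0 points).
  x = 9: rhs = 3, matching y values: 5, 6 (2 points).
  x = 10: rhs = 6, matching y values: none (0 points).
Total affine count: 9.
Full point count |E(F_11)| = 9 + 1 = 10.
Hasse bound: |10 − (11+1)| = |-2| = 2 ≤ 2√11 ≈ 6.6332 ✓.


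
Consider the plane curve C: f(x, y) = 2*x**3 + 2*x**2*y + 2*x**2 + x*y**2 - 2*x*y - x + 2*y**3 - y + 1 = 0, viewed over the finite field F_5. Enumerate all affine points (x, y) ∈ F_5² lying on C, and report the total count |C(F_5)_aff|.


Affine F_5-points: {(0, 2), (0, 4), (2, 1), (2, 4), (3, 0), (3, 2), (3, 4), (4, 2)}; count = 8.

For each of the 25 pairs (x, y) ∈ F_5², evaluate f(x, y) mod 5. Record the zeros.
  x = 0: [0↦1, 1↦2, 2↦0, 3↦2, 4↦0]  zeros at y ∈ {2, 4}
  x = 1: [0↦4, 1↦1, 2↦2, 3↦4, 4↦4]  zeros at y ∈ ∅
  x = 2: [0↦3, 1↦0, 2↦3, 3↦4, 4↦0]  zeros at y ∈ {1, 4}
  x = 3: [0↦0, 1↦1, 2↦0, 3↦4, 4↦0]  zeros at y ∈ {0, 2, 4}
  x = 4: [0↦2, 1↦1, 2↦0, 3↦1, 4↦1]  zeros at y ∈ {2}
Collecting zeros: affine points = {(0, 2), (0, 4), (2, 1), (2, 4), (3, 0), (3, 2), (3, 4), (4, 2)}.
Total count |C(F_5)_aff| = 8.


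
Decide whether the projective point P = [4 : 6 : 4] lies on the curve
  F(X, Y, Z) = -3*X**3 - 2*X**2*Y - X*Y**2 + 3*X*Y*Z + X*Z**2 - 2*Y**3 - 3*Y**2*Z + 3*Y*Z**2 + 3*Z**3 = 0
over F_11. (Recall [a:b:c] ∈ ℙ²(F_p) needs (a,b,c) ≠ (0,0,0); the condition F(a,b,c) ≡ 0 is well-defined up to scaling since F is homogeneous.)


F(4,6,4) ≡ 1 (mod 11); P is NOT on the curve.

Evaluate F(4, 6, 4) term-by-term (mod 11).
  -3*X**3 ↦ -3·64·1·1 = -192
  -2*X**2*Y ↦ -2·16·6·1 = -192
  -X*Y**2 ↦ -1·4·36·1 = -144
  3*X*Y*Z ↦ 3·4·6·4 = 288
  X*Z**2 ↦ 1·4·1·16 = 64
  -2*Y**3 ↦ -2·1·216·1 = -432
  -3*Y**2*Z ↦ -3·1·36·4 = -432
  3*Y*Z**2 ↦ 3·1·6·16 = 288
  3*Z**3 ↦ 3·1·1·64 = 192
Sum: F(4, 6, 4) = (-192) + (-192) + (-144) + (288) + (64) + (-432) + (-432) + (288) + (192) = -560.
Reducing mod 11: -560 ≡ 1 (mod 11).
Since F(a, b, c) ≡ 1 ≠ 0 (mod 11), P does NOT lie on the curve.


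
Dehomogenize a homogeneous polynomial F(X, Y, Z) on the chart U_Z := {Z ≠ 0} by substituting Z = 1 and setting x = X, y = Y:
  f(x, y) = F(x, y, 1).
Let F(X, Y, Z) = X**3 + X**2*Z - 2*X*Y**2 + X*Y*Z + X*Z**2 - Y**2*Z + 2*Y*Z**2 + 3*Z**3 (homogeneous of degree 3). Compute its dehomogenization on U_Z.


f(x, y) = x**3 + x**2 - 2*x*y**2 + x*y + x - y**2 + 2*y + 3

On U_Z we set Z = 1. Each monomial c·X^i·Y^j·Z^k in F becomes c·x^i·y^j·1^k = c·x^i·y^j.
Substituting Z = 1: F(X, Y, 1) = x**3 + x**2 - 2*x*y**2 + x*y + x - y**2 + 2*y + 3.
Note: deg(f) ≤ deg(F) = 3; strict inequality happens when F is divisible by Z (lost terms).


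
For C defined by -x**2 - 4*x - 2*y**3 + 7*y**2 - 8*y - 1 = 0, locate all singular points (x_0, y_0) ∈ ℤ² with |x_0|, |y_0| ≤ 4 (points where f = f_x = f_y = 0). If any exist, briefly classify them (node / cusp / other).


Singular points: {(-2, 1)}; classification: node.

Compute partial derivatives:
  f_x = -2*x - 4.
  f_y = -6*y**2 + 14*y - 8.
Scan x_0 ∈ {−4, ..., 4}. For each x_0, f_y(x_0, y) is a polynomial in y; find its integer roots y ∈ {−4, ..., 4}, then test f_x and f at those candidates.
  x = -4: f_y(-4, y) = -6*y**2 + 14*y - 8; vanishes at y ∈ {1}. (-4, 1): f_x = 4 ≠ 0.
  x = -3: f_y(-3, y) = -6*y**2 + 14*y - 8; vanishes at y ∈ {1}. (-3, 1): f_x = 2 ≠ 0.
  x = -2: f_y(-2, y) = -6*y**2 + 14*y - 8; vanishes at y ∈ {1}. (-2, 1): f_x = 0, f = 0 — SINGULAR.
  x = -1: f_y(-1, y) = -6*y**2 + 14*y - 8; vanishes at y ∈ {1}. (-1, 1): f_x = -2 ≠ 0.
  x = 0: f_y(0, y) = -6*y**2 + 14*y - 8; vanishes at y ∈ {1}. (0, 1): f_x = -4 ≠ 0.
  x = 1: f_y(1, y) = -6*y**2 + 14*y - 8; vanishes at y ∈ {1}. (1, 1): f_x = -6 ≠ 0.
  x = 2: f_y(2, y) = -6*y**2 + 14*y - 8; vanishes at y ∈ {1}. (2, 1): f_x = -8 ≠ 0.
  x = 3: f_y(3, y) = -6*y**2 + 14*y - 8; vanishes at y ∈ {1}. (3, 1): f_x = -10 ≠ 0.
  x = 4: f_y(4, y) = -6*y**2 + 14*y - 8; vanishes at y ∈ {1}. (4, 1): f_x = -12 ≠ 0.
Only singular point on the grid: (-2, 1).
Classify: substitute x = -2 + u, y = 1 + v and expand: f = -u**2 - 2*v**3 + v**2.
No constant or linear terms (consistent with a singular point). Quadratic part: -u**2 + v**2. Cubic part: -2*v**3.
The quadratic part v**2 - u**2 = (v − u)(v + u) splits into two distinct linear factors, so there are two distinct tangent lines y − 1 = ±(x − -2) — this is a node (ordinary double point).
Classification: node.


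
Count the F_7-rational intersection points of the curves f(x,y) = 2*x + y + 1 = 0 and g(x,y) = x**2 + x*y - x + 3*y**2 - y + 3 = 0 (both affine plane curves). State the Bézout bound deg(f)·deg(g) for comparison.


Common zeros: {(0, 6), (4, 5)}; count = 2; Bézout bound = 2.

deg(f) = 1, deg(g) = 2, so Bézout bound = 2.
Scan x ∈ F_7. For each x, list the y ∈ F_7 with f(x, y) ≡ 0 and those with g(x, y) ≡ 0 (mod 7); the common zeros in that column are the intersection.
  x = 0: f ≡ 0 at y ∈ {6}; g ≡ 0 at y ∈ {6}; common: {6}.
  x = 1: f ≡ 0 at y ∈ {4}; g ≡ 0 at y ∈ ∅; common: ∅.
  x = 2: f ≡ 0 at y ∈ {2}; g ≡ 0 at y ∈ {3, 6}; common: ∅.
  x = 3: f ≡ 0 at y ∈ {0}; g ≡ 0 at y ∈ {1, 3}; common: ∅.
  x = 4: f ≡ 0 at y ∈ {5}; g ≡ 0 at y ∈ {1, 5}; common: {5}.
  x = 5: f ≡ 0 at y ∈ {3}; g ≡ 0 at y ∈ ∅; common: ∅.
  x = 6: f ≡ 0 at y ∈ {1}; g ≡ 0 at y ∈ {5}; common: ∅.
Collecting: common zeros = {(0, 6), (4, 5)}, so the count is 2.
Comparison with the Bézout bound: 2 ≤ 2 = deg(f)·deg(g), as expected for curves with no common component (the bound is attained).


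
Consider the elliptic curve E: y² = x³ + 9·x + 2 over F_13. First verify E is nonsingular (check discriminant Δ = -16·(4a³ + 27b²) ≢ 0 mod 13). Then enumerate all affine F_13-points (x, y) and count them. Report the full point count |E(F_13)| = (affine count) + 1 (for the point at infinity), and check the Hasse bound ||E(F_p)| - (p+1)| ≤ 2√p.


Affine points = {(1, 5), (1, 8), (3, 2), (3, 11), (5, 4), (5, 9), (6, 5), (6, 8), (8, 1), (8, 12), (10, 0)}; affine count = 11; |E(F_13)| = 12.

Discriminant check: Δ ∝ 4a³ + 27b² = 4·9³ + 27·2² = 4·729 + 27·4 ≡ 8 (mod 13). Nonzero ⇒ E is nonsingular.
For each x ∈ F_13, compute rhs = x³ + 9·x + 2 mod 13, then count y ∈ F_13 with y² ≡ rhs.
  x = 0: rhs = 2, matching y values: none (0 points).
  x = 1: rhs = 12, matching y values: 5, 8 (2 points).
  x = 2: rhs = 2, matching y values: none (0 points).
  x = 3: rhs = 4, matching y values: 2, 11 (2 points).
  x = 4: rhs = 11, matching y values: none (0 points).
  x = 5: rhs = 3, matching y values: 4, 9 (2 points).
  x = 6: rhs = 12, matching y values: 5, 8 (2 points).
  x = 7: rhs = 5, matching y values: none (0 points).
  x = 8: rhs = 1, matching y values: 1, 12 (2 points).
  x = 9: rhs = 6, matching y values: none (0 points).
  x = 10: rhs = 0, matching y values: 0 (1 points).
  x = 11: rhs = 2, matching y values: none (0 points).
  x = 12: rhs = 5, matching y values: none (0 points).
Total affine count: 11.
Full point count |E(F_13)| = 11 + 1 = 12.
Hasse bound: |12 − (13+1)| = |-2| = 2 ≤ 2√13 ≈ 7.2111 ✓.


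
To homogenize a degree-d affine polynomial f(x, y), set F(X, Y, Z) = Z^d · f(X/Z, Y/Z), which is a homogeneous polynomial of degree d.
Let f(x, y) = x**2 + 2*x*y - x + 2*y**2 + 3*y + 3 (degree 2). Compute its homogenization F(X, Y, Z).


F(X, Y, Z) = X**2 + 2*X*Y - X*Z + 2*Y**2 + 3*Y*Z + 3*Z**2

deg(f) = 2.
Substitute x = X/Z, y = Y/Z into f, then multiply by Z^2.
  monomial 1·x^2·y^0 ↦ 1·X^2·Y^0·Z^0.
  monomial 2·x^1·y^1 ↦ 2·X^1·Y^1·Z^0.
  monomial -1·x^1·y^0 ↦ -1·X^1·Y^0·Z^1.
  monomial 2·x^0·y^2 ↦ 2·X^0·Y^2·Z^0.
  monomial 3·x^0·y^1 ↦ 3·X^0·Y^1·Z^1.
  monomial 3·x^0·y^0 ↦ 3·X^0·Y^0·Z^2.
Collecting: F(X, Y, Z) = X**2 + 2*X*Y - X*Z + 2*Y**2 + 3*Y*Z + 3*Z**2.


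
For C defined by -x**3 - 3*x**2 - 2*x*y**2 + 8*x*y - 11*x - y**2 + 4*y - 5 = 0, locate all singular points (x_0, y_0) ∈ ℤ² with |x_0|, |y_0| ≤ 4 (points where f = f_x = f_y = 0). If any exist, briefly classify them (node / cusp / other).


Singular points: {(-1, 2)}; classification: cusp.

Compute partial derivatives:
  f_x = -3*x**2 - 6*x - 2*y**2 + 8*y - 11.
  f_y = -4*x*y + 8*x - 2*y + 4.
Scan x_0 ∈ {−4, ..., 4}. For each x_0, f_y(x_0, y) is a polynomial in y; find its integer roots y ∈ {−4, ..., 4}, then test f_x and f at those candidates.
  x = -4: f_y(-4, y) = 14*y - 28; vanishes at y ∈ {2}. (-4, 2): f_x = -27 ≠ 0.
  x = -3: f_y(-3, y) = 10*y - 20; vanishes at y ∈ {2}. (-3, 2): f_x = -12 ≠ 0.
  x = -2: f_y(-2, y) = 6*y - 12; vanishes at y ∈ {2}. (-2, 2): f_x = -3 ≠ 0.
  x = -1: f_y(-1, y) = 2*y - 4; vanishes at y ∈ {2}. (-1, 2): f_x = 0, f = 0 — SINGULAR.
  x = 0: f_y(0, y) = 4 - 2*y; vanishes at y ∈ {2}. (0, 2): f_x = -3 ≠ 0.
  x = 1: f_y(1, y) = 12 - 6*y; vanishes at y ∈ {2}. (1, 2): f_x = -12 ≠ 0.
  x = 2: f_y(2, y) = 20 - 10*y; vanishes at y ∈ {2}. (2, 2): f_x = -27 ≠ 0.
  x = 3: f_y(3, y) = 28 - 14*y; vanishes at y ∈ {2}. (3, 2): f_x = -48 ≠ 0.
  x = 4: f_y(4, y) = 36 - 18*y; vanishes at y ∈ {2}. (4, 2): f_x = -75 ≠ 0.
Only singular point on the grid: (-1, 2).
Classify: substitute x = -1 + u, y = 2 + v and expand: f = -u**3 - 2*u*v**2 + v**2.
No constant or linear terms (consistent with a singular point). Quadratic part: v**2. Cubic part: -u**3 - 2*u*v**2.
The quadratic part v**2 is a perfect square, so there is a single (double) tangent line v = 0, i.e. y = 2. Restricting the cubic part to that line (v = 0) leaves -u**3 ≠ 0, so f is not divisible by v and the branch is v² ≈ u**3 to lowest order — this is a cusp.
Classification: cusp.


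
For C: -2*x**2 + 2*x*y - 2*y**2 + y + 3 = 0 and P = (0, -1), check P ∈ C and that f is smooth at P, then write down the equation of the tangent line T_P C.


Tangent line at P: -2*x + 5*y + 5 = 0.

Step 1: f(0, -1) = 0, so P lies on C.
Step 2: partial derivatives
  f_x(x, y) = -4*x + 2*y, f_y(x, y) = 2*x - 4*y + 1.
  f_x(P) = -2, f_y(P) = 5 (gradient nonzero, so P is smooth).
Step 3: tangent line at P: -2·(x − 0) + 5·(y − -1) = 0.
Expanding: -2*x + 5*y + 5 = 0.


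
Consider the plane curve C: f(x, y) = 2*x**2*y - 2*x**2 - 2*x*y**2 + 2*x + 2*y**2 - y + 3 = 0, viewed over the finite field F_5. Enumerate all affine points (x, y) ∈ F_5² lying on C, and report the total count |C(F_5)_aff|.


Affine F_5-points: {(1, 2), (2, 2), (2, 4), (3, 4)}; count = 4.

For each of the 25 pairs (x, y) ∈ F_5², evaluate f(x, y) mod 5. Record the zeros.
  x = 0: [0↦3, 1↦4, 2↦4, 3↦3, 4↦1]  zeros at y ∈ ∅
  x = 1: [0↦3, 1↦4, 2↦0, 3↦1, 4↦2]  zeros at y ∈ {2}
  x = 2: [0↦4, 1↦4, 2↦0, 3↦2, 4↦0]  zeros at y ∈ {2, 4}
  x = 3: [0↦1, 1↦4, 2↦4, 3↦1, 4↦0]  zeros at y ∈ {4}
  x = 4: [0↦4, 1↦4, 2↦2, 3↦3, 4↦2]  zeros at y ∈ ∅
Collecting zeros: affine points = {(1, 2), (2, 2), (2, 4), (3, 4)}.
Total count |C(F_5)_aff| = 4.


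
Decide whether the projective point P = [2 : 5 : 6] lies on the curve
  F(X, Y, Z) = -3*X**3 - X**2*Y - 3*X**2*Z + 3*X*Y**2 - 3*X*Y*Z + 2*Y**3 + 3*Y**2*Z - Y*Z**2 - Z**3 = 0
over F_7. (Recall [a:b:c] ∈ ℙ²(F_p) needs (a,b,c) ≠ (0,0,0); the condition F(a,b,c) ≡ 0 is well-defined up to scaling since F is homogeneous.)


F(2,5,6) ≡ 4 (mod 7); P is NOT on the curve.

Evaluate F(2, 5, 6) term-by-term (mod 7).
  -3*X**3 ↦ -3·8·1·1 = -24
  -X**2*Y ↦ -1·4·5·1 = -20
  -3*X**2*Z ↦ -3·4·1·6 = -72
  3*X*Y**2 ↦ 3·2·25·1 = 150
  -3*X*Y*Z ↦ -3·2·5·6 = -180
  2*Y**3 ↦ 2·1·125·1 = 250
  3*Y**2*Z ↦ 3·1·25·6 = 450
  -Y*Z**2 ↦ -1·1·5·36 = -180
  -Z**3 ↦ -1·1·1·216 = -216
Sum: F(2, 5, 6) = (-24) + (-20) + (-72) + (150) + (-180) + (250) + (450) + (-180) + (-216) = 158.
Reducing mod 7: 158 ≡ 4 (mod 7).
Since F(a, b, c) ≡ 4 ≠ 0 (mod 7), P does NOT lie on the curve.


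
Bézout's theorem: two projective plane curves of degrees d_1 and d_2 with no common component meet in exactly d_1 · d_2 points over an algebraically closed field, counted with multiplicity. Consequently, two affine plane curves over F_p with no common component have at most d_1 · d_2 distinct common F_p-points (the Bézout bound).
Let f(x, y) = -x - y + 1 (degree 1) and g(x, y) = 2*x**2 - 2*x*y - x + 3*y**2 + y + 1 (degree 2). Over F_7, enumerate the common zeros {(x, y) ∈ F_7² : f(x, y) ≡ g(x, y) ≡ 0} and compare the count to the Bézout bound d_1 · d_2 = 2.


Common zeros: {(4, 4)}; count = 1; Bézout bound = 2.

deg(f) = 1, deg(g) = 2, so Bézout bound = 2.
Scan x ∈ F_7. For each x, list the y ∈ F_7 with f(x, y) ≡ 0 and those with g(x, y) ≡ 0 (mod 7); the common zeros in that column are the intersection.
  x = 0: f ≡ 0 at y ∈ {1}; g ≡ 0 at y ∈ ∅; common: ∅.
  x = 1: f ≡ 0 at y ∈ {0}; g ≡ 0 at y ∈ ∅; common: ∅.
  x = 2: f ≡ 0 at y ∈ {6}; g ≡ 0 at y ∈ {0, 1}; common: ∅.
  x = 3: f ≡ 0 at y ∈ {5}; g ≡ 0 at y ∈ {1, 3}; common: ∅.
  x = 4: f ≡ 0 at y ∈ {4}; g ≡ 0 at y ∈ {3, 4}; common: {4}.
  x = 5: f ≡ 0 at y ∈ {3}; g ≡ 0 at y ∈ ∅; common: ∅.
  x = 6: f ≡ 0 at y ∈ {2}; g ≡ 0 at y ∈ ∅; common: ∅.
Collecting: common zeros = {(4, 4)}, so the count is 1.
Comparison with the Bézout bound: 1 ≤ 2 = deg(f)·deg(g), as expected for curves with no common component (the affine F_7-count falls short of the bound because intersections may lie at infinity, over extension fields, or carry multiplicity).


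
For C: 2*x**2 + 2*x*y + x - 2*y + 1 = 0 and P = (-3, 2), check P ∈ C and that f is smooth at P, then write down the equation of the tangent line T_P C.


Tangent line at P: -7*x - 8*y - 5 = 0.

Step 1: f(-3, 2) = 0, so P lies on C.
Step 2: partial derivatives
  f_x(x, y) = 4*x + 2*y + 1, f_y(x, y) = 2*x - 2.
  f_x(P) = -7, f_y(P) = -8 (gradient nonzero, so P is smooth).
Step 3: tangent line at P: -7·(x − -3) + -8·(y − 2) = 0.
Expanding: -7*x - 8*y - 5 = 0.


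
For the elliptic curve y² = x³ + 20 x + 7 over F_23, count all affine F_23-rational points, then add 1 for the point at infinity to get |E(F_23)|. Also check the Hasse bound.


Affine points = {(2, 3), (2, 20), (3, 5), (3, 18), (4, 6), (4, 17), (5, 5), (5, 18), (8, 9), (8, 14), (13, 7), (13, 16), (14, 8), (14, 15), (15, 5), (15, 18), (17, 4), (17, 19), (18, 9), (18, 14), (19, 1), (19, 22), (20, 9), (20, 14), (22, 3), (22, 20)}; affine count = 26; |E(F_23)| = 27.

Discriminant check: Δ ∝ 4a³ + 27b² = 4·20³ + 27·7² = 4·8000 + 27·49 ≡ 19 (mod 23). Nonzero ⇒ E is nonsingular.
For each x ∈ F_23, compute rhs = x³ + 20·x + 7 mod 23, then count y ∈ F_23 with y² ≡ rhs.
  x = 0: rhs = 7, matching y values: none (0 points).
  x = 1: rhs = 5, matching y values: none (0 points).
  x = 2: rhs = 9, matching y values: 3, 20 (2 points).
  x = 3: rhs = 2, matching y values: 5, 18 (2 points).
  x = 4: rhs = 13, matching y values: 6, 17 (2 points).
  x = 5: rhs = 2, matching y values: 5, 18 (2 points).
  x = 6: rhs = 21, matching y values: none (0 points).
  x = 7: rhs = 7, matching y values: none (0 points).
  x = 8: rhs = 12, matching y values: 9, 14 (2 points).
  x = 9: rhs = 19, matching y values: none (0 points).
  x = 10: rhs = 11, matching y values: none (0 points).
  x = 11: rhs = 17, matching y values: none (0 points).
  x = 12: rhs = 20, matching y values: none (0 points).
  x = 13: rhs = 3, matching y values: 7, 16 (2 points).
  x = 14: rhs = 18, matching y values: 8, 15 (2 points).
  x = 15: rhs = 2, matching y values: 5, 18 (2 points).
  x = 16: rhs = 7, matching y values: none (0 points).
  x = 17: rhs = 16, matching y values: 4, 19 (2 points).
  x = 18: rhs = 12, matching y values: 9, 14 (2 points).
  x = 19: rhs = 1, matching y values: 1, 22 (2 points).
  x = 20: rhs = 12, matching y values: 9, 14 (2 points).
  x = 21: rhs = 5, matching y values: none (0 points).
  x = 22: rhs = 9, matching y values: 3, 20 (2 points).
Total affine count: 26.
Full point count |E(F_23)| = 26 + 1 = 27.
Hasse bound: |27 − (23+1)| = |3| = 3 ≤ 2√23 ≈ 9.5917 ✓.


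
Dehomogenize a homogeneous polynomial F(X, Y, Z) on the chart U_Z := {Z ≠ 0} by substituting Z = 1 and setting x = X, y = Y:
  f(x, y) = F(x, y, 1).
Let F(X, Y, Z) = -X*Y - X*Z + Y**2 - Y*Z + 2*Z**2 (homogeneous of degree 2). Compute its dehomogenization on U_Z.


f(x, y) = -x*y - x + y**2 - y + 2

On U_Z we set Z = 1. Each monomial c·X^i·Y^j·Z^k in F becomes c·x^i·y^j·1^k = c·x^i·y^j.
Substituting Z = 1: F(X, Y, 1) = -x*y - x + y**2 - y + 2.
Note: deg(f) ≤ deg(F) = 2; strict inequality happens when F is divisible by Z (lost terms).
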